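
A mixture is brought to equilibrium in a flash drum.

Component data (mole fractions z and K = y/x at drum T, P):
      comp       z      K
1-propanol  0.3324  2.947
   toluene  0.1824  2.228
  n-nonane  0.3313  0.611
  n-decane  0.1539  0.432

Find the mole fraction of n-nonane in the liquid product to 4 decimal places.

x_n-nonane = 0.4906

Let ψ = V/F and solve Σ zᵢ(Kᵢ−1)/(1+ψ(Kᵢ−1)) = 0.
Feasibility: ΣzᵢKᵢ = 1.6549, Σzᵢ/Kᵢ = 1.0931 — both > 1, two phases present.
Newton iteration, ψ⁰ = 0.5:
  ψ = 0.5000: g = 0.18463, g' = -0.6032 → ψ = 0.8061
  ψ = 0.8061: g = 0.01546, g' = -0.5356 → ψ = 0.8349
  ψ = 0.8349: g = -0.00005, g' = -0.5394 → ψ = 0.8348
Converged at ψ = 0.8348.
Compositions from xᵢ = zᵢ/(1+ψ(Kᵢ−1)), yᵢ = Kᵢxᵢ:
  1-propanol: x = 0.1266, y = 0.3731
  toluene: x = 0.0901, y = 0.2007
  n-nonane: x = 0.4906, y = 0.2998
  n-decane: x = 0.2927, y = 0.1264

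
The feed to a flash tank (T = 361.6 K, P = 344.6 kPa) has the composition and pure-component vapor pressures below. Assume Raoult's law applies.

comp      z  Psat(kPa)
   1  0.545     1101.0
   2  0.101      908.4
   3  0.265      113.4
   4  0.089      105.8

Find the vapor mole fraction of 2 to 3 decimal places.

y_2 = 0.116

Raoult's law: Kᵢ = Pᵢˢᵃᵗ/P = Pᵢˢᵃᵗ/344.6.
  K_1 = 1101.0/344.6 = 3.19501, K_2 = 908.4/344.6 = 2.63610, K_3 = 113.4/344.6 = 0.32908, K_4 = 105.8/344.6 = 0.30702
Iterate (Newton) starting at ψ = 0.5:
  ψ = 0.500: g = 0.2993, g' = -1.049 → ψ = 0.785
  ψ = 0.785: g = 0.0003, g' = -1.144 → ψ = 0.786
Converged at ψ = 0.786.
Compositions from xᵢ = zᵢ/(1+ψ(Kᵢ−1)), yᵢ = Kᵢxᵢ:
  1: x = 0.200, y = 0.639
  2: x = 0.044, y = 0.116
  3: x = 0.560, y = 0.184
  4: x = 0.195, y = 0.060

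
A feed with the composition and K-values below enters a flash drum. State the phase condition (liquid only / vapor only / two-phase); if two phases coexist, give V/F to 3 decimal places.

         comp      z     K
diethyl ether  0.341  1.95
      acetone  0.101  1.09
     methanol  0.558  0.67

ΣzᵢKᵢ = 1.149; Σzᵢ/Kᵢ = 1.100.
Both exceed 1, so a two-phase solution exists.
Let ψ = V/F and solve Σ zᵢ(Kᵢ−1)/(1+ψ(Kᵢ−1)) = 0.
Newton iteration, ψ⁰ = 0.63:
  ψ = 0.630: g = -0.0212, g' = -0.218 → ψ = 0.533
  ψ = 0.533: g = 0.0004, g' = -0.226 → ψ = 0.534
Converged at ψ = 0.534.

two-phase, V/F = 0.534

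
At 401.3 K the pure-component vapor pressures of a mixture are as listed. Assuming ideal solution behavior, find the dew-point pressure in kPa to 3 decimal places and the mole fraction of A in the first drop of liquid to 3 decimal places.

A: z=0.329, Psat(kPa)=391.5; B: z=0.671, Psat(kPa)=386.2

At the dew point ψ → 1, so Σzᵢ/Kᵢ = 1 with Kᵢ = Pᵢˢᵃᵗ/P ⇒ 1/P = Σzᵢ/Pᵢˢᵃᵗ.
1/P = 0.329/391.5 + 0.671/386.2 = 0.002578 ⇒ P = 387.928 kPa
xᵢ = zᵢP/Pᵢˢᵃᵗ ⇒ x_A = 0.329·387.928/391.5 = 0.326

Pdew = 387.928 kPa, x_A = 0.326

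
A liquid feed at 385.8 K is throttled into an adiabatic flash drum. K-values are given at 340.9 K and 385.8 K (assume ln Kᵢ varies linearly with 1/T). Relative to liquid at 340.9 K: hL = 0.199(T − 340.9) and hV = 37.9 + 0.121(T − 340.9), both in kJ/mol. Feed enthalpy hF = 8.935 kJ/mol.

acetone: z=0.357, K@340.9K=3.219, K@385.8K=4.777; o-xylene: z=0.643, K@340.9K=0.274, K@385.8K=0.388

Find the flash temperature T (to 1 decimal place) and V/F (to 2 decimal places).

T = 344.1 K, V/F = 0.22

Adiabatic flash: solve Rachford–Rice at each trial T, then check hF = ψ·hV(T) + (1−ψ)·hL(T).
  T = 340.9 K: K = (3.219, 0.274), RR gives ψ = 0.202, H_out = 7.654 kJ/mol
  T = 385.8 K: K = (4.777, 0.388), RR gives ψ = 0.413, H_out = 23.145 kJ/mol
  T = 363.4 K: K = (3.971, 0.330), RR gives ψ = 0.316, H_out = 15.906 kJ/mol
  T = 352.1 K: K = (3.586, 0.301), RR gives ψ = 0.262, H_out = 11.941 kJ/mol
  T = 346.5 K: K = (3.400, 0.288), RR gives ψ = 0.233, H_out = 9.852 kJ/mol
  T = 343.7 K: K = (3.309, 0.281), RR gives ψ = 0.218, H_out = 8.768 kJ/mol
  T = 345.1 K: K = (3.355, 0.284), RR gives ψ = 0.226, H_out = 9.313 kJ/mol
Linear interpolation between T = 343.7 (H_out = 8.768) and T = 345.1 (H_out = 9.313) on hF = 8.935 gives T ≈ 344.1 K, at which ψ = 0.22.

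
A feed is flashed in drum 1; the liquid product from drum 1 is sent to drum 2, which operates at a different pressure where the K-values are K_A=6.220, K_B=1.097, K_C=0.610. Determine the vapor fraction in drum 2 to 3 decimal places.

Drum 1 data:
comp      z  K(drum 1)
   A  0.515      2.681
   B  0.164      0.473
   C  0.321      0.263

V/F (drum 2) = 0.862

Drum 1:
Let ψ₁ = V/F and solve Σ zᵢ(Kᵢ−1)/(1+ψ₁(Kᵢ−1)) = 0.
Feasibility: ΣzᵢKᵢ = 1.543, Σzᵢ/Kᵢ = 1.759 — both > 1, two phases present.
Newton–Raphson from ψ₁ = 0.5:
  ψ₁ = 0.500: g = -0.0216, g' = -0.951 → ψ₁ = 0.477
Converged at ψ₁ = 0.477.
Drum-1 compositions:
  A: x = 0.286, y = 0.766
  B: x = 0.219, y = 0.104
  C: x = 0.495, y = 0.130
Drum-2 feed = drum-1 liquid: z₂ = (0.2858, 0.2191, 0.4951).
Drum 2:
Material balance + equilibrium reduce to Σ zᵢ(Kᵢ−1)/(1+ψ₂(Kᵢ−1)) = 0.
Check two-phase: ΣzᵢKᵢ = 2.320 > 1 and Σzᵢ/Kᵢ = 1.057 > 1, so g(0) = 1.320 > 0 and g(1) = -0.057 < 0.
Iterate (Newton) starting at ψ₂ = 0.5:
  ψ₂ = 0.500: g = 0.1936, g' = -0.716 → ψ₂ = 0.771
  ψ₂ = 0.771: g = 0.0407, g' = -0.464 → ψ₂ = 0.858
  ψ₂ = 0.858: g = 0.0016, g' = -0.431 → ψ₂ = 0.862
Converged at ψ₂ = 0.862.
  A: x = 0.052, y = 0.323
  B: x = 0.202, y = 0.222
  C: x = 0.746, y = 0.455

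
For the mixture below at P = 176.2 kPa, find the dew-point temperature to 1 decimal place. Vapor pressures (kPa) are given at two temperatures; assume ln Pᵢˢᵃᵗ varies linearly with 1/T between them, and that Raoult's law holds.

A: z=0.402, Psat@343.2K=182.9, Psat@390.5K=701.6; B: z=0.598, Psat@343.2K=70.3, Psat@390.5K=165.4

Dew-point temperature: Σzᵢ·P/Pᵢˢᵃᵗ(T) = 1. Interpolate ln Pᵢˢᵃᵗ = aᵢ + bᵢ/T.
  T = 343.2 K: ΣzᵢP/Pᵢˢᵃᵗ = 1.8861
  T = 390.5 K: ΣzᵢP/Pᵢˢᵃᵗ = 0.7380
  T = 366.9 K: ΣzᵢP/Pᵢˢᵃᵗ = 1.1388
  T = 378.7 K: ΣzᵢP/Pᵢˢᵃᵗ = 0.9098
  T = 372.8 K: ΣzᵢP/Pᵢˢᵃᵗ = 1.0158
  T = 375.8 K: ΣzᵢP/Pᵢˢᵃᵗ = 0.9600
  T = 374.3 K: ΣzᵢP/Pᵢˢᵃᵗ = 0.9874
Interpolating between 372.8 K and 374.3 K gives T ≈ 373.6 K.

T = 373.6 K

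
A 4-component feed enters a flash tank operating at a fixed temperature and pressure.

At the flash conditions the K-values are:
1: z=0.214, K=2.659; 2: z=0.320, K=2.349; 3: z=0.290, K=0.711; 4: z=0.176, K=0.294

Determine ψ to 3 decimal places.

Newton–Raphson from ψ = 0.5:
  ψ = 0.500: g = 0.1618, g' = -0.626 → ψ = 0.758
  ψ = 0.758: g = -0.0042, g' = -0.704 → ψ = 0.752
Converged at ψ = 0.752.

ψ = 0.752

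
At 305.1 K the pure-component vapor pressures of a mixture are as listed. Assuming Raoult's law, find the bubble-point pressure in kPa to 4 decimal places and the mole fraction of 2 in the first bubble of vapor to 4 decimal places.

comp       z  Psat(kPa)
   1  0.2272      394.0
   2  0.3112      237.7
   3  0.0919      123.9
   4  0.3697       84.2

Pbub = 206.0042 kPa, y_2 = 0.3591

At the bubble point ψ → 0, so ΣzᵢKᵢ = 1 with Kᵢ = Pᵢˢᵃᵗ/P ⇒ P = ΣzᵢPᵢˢᵃᵗ.
P = 0.2272·394.0 + 0.3112·237.7 + 0.0919·123.9 + 0.3697·84.2 = 206.0042 kPa
yᵢ = zᵢPᵢˢᵃᵗ/P ⇒ y_2 = 0.3112·237.7/206.0042 = 0.3591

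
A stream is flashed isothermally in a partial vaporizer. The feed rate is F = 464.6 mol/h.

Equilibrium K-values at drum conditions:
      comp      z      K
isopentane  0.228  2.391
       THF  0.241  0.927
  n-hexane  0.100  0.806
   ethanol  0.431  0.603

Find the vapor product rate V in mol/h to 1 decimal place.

V = 126.1 mol/h

Rachford–Rice: g(β) = Σ zᵢ(Kᵢ−1)/(1+β(Kᵢ−1)) = 0.
Feasibility: ΣzᵢKᵢ = 1.109, Σzᵢ/Kᵢ = 1.194 — both > 1, two phases present.
Newton iteration, β⁰ = 0.5:
  β = 0.500: g = -0.0662, g' = -0.265 → β = 0.250
  β = 0.250: g = 0.0069, g' = -0.332 → β = 0.271
  β = 0.271: g = 0.0001, g' = -0.323 → β = 0.272
Converged at β = 0.272.
Then V = β·F = 0.2715·464.6 = 126.1 mol/h and L = F − V = 338.5 mol/h.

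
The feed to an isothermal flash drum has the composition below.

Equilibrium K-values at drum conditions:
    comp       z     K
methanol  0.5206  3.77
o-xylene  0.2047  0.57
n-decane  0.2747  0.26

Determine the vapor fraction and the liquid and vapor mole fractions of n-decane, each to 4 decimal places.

Material balance + equilibrium reduce to Σ zᵢ(Kᵢ−1)/(1+ψ(Kᵢ−1)) = 0.
Feasibility: ΣzᵢKᵢ = 2.1508, Σzᵢ/Kᵢ = 1.5538 — both > 1, two phases present.
Iterate (Newton) starting at ψ = 0.5:
  ψ = 0.5000: g = 0.16985, g' = -1.1427 → ψ = 0.6486
  ψ = 0.6486: g = 0.00264, g' = -1.1398 → ψ = 0.6510
Converged at ψ = 0.6510.
Compositions from xᵢ = zᵢ/(1+ψ(Kᵢ−1)), yᵢ = Kᵢxᵢ:
  methanol: x = 0.1857, y = 0.7002
  o-xylene: x = 0.2843, y = 0.1620
  n-decane: x = 0.5300, y = 0.1378

ψ = 0.6510, x_n-decane = 0.5300, y_n-decane = 0.1378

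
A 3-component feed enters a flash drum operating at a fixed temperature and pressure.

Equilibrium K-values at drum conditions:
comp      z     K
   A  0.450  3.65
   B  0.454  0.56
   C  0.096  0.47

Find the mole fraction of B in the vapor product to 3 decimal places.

y_B = 0.386

Material balance + equilibrium reduce to Σ zᵢ(Kᵢ−1)/(1+ψ(Kᵢ−1)) = 0.
g(0) = ΣzᵢKᵢ − 1 = 0.942 and g(1) = 1 − Σzᵢ/Kᵢ = -0.138, so a root lies in (0, 1).
Newton iteration, ψ⁰ = 0.5:
  ψ = 0.500: g = 0.1876, g' = -0.779 → ψ = 0.741
  ψ = 0.741: g = 0.0223, g' = -0.626 → ψ = 0.776
  ψ = 0.776: g = 0.0001, g' = -0.619 → ψ = 0.777
Converged at ψ = 0.777.
Compositions from xᵢ = zᵢ/(1+ψ(Kᵢ−1)), yᵢ = Kᵢxᵢ:
  A: x = 0.147, y = 0.537
  B: x = 0.690, y = 0.386
  C: x = 0.163, y = 0.077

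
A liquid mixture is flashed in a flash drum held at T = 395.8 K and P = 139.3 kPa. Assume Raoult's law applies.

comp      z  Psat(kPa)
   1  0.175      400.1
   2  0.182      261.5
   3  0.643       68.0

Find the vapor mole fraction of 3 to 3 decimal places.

y_3 = 0.352

Raoult's law: Kᵢ = Pᵢˢᵃᵗ/P = Pᵢˢᵃᵗ/139.3.
  K_1 = 400.1/139.3 = 2.87222, K_2 = 261.5/139.3 = 1.87724, K_3 = 68.0/139.3 = 0.48816
Rachford–Rice: g(β) = Σ zᵢ(Kᵢ−1)/(1+β(Kᵢ−1)) = 0.
Feasibility: ΣzᵢKᵢ = 1.158, Σzᵢ/Kᵢ = 1.475 — both > 1, two phases present.
Newton–Raphson from β = 0.33:
  β = 0.330: g = -0.0697, g' = -0.562 → β = 0.206
  β = 0.206: g = 0.0037, g' = -0.630 → β = 0.212
Converged at β = 0.212.
Compositions from xᵢ = zᵢ/(1+β(Kᵢ−1)), yᵢ = Kᵢxᵢ:
  1: x = 0.125, y = 0.360
  2: x = 0.153, y = 0.288
  3: x = 0.721, y = 0.352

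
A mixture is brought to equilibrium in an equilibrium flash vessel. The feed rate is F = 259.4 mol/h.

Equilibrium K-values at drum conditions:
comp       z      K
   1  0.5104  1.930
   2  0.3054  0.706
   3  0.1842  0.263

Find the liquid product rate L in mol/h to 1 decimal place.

L = 127.7 mol/h

Rachford–Rice: g(V/F) = Σ zᵢ(Kᵢ−1)/(1+V/F(Kᵢ−1)) = 0.
Check two-phase: ΣzᵢKᵢ = 1.2491 > 1 and Σzᵢ/Kᵢ = 1.3974 > 1, so g(0) = 0.2491 > 0 and g(1) = -0.3974 < 0.
Newton iteration, V/F⁰ = 0.7:
  V/F = 0.7000: g = -0.10598, g' = -0.6307 → V/F = 0.5320
  V/F = 0.5320: g = -0.01218, g' = -0.5054 → V/F = 0.5079
  V/F = 0.5079: g = -0.00012, g' = -0.4957 → V/F = 0.5076
Converged at V/F = 0.5076.
Then V = V/F·F = 0.5076·259.4 = 131.7 mol/h and L = F − V = 127.7 mol/h.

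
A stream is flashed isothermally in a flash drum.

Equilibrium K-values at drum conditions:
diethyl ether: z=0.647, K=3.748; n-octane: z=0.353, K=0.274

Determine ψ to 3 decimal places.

Rachford–Rice: g(ψ) = Σ zᵢ(Kᵢ−1)/(1+ψ(Kᵢ−1)) = 0.
Feasibility: ΣzᵢKᵢ = 2.522, Σzᵢ/Kᵢ = 1.461 — both > 1, two phases present.
Binary case is linear: z₁(K₁−1)(1+ψ(K₂−1)) + z₂(K₂−1)(1+ψ(K₁−1)) = 0
⇒ ψ = [z₁(K₁−1)+z₂(K₂−1)] / [−(K₁−1)(K₂−1)] = 1.5217/1.9950 = 0.763

ψ = 0.763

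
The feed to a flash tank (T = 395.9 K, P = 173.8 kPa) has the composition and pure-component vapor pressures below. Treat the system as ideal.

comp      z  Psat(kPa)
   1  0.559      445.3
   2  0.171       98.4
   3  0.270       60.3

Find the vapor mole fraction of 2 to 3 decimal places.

y_2 = 0.137

Raoult's law: Kᵢ = Pᵢˢᵃᵗ/P = Pᵢˢᵃᵗ/173.8.
  K_1 = 445.3/173.8 = 2.56214, K_2 = 98.4/173.8 = 0.56617, K_3 = 60.3/173.8 = 0.34695
Newton iteration, ψ⁰ = 0.54:
  ψ = 0.540: g = 0.1044, g' = -0.731 → ψ = 0.683
  ψ = 0.683: g = -0.0011, g' = -0.759 → ψ = 0.681
Converged at ψ = 0.681.
Compositions from xᵢ = zᵢ/(1+ψ(Kᵢ−1)), yᵢ = Kᵢxᵢ:
  1: x = 0.271, y = 0.694
  2: x = 0.243, y = 0.137
  3: x = 0.486, y = 0.169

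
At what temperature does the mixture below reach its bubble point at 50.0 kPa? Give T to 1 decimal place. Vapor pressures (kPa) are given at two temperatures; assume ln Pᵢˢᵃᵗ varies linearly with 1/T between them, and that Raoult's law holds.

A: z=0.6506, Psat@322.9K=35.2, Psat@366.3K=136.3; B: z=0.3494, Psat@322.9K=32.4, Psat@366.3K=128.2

Bubble-point temperature: ΣzᵢPᵢˢᵃᵗ(T) = P. Interpolate ln Pᵢˢᵃᵗ = aᵢ + bᵢ/T.
  T = 322.9 K: ΣzᵢPᵢˢᵃᵗ = 34.22 kPa
  T = 366.3 K: ΣzᵢPᵢˢᵃᵗ = 133.47 kPa
  T = 344.6 K: ΣzᵢPᵢˢᵃᵗ = 70.54 kPa
  T = 333.8 K: ΣzᵢPᵢˢᵃᵗ = 49.80 kPa
  T = 339.2 K: ΣzᵢPᵢˢᵃᵗ = 59.43 kPa
  T = 336.5 K: ΣzᵢPᵢˢᵃᵗ = 54.44 kPa
Interpolating between 333.8 K and 336.5 K gives T ≈ 333.9 K.

T = 333.9 K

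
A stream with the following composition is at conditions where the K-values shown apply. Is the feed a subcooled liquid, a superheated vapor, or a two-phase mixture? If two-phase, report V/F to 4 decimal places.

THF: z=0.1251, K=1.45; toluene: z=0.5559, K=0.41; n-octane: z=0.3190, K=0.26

ΣzᵢKᵢ = 0.4923; Σzᵢ/Kᵢ = 2.6691.
Since ΣzᵢKᵢ < 1 the mixture is below its bubble point — single liquid phase.

subcooled liquid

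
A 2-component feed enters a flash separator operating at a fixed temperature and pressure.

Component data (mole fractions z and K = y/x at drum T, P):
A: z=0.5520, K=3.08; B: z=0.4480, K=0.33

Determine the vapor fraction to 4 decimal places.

ψ = 0.6085

Material balance + equilibrium reduce to Σ zᵢ(Kᵢ−1)/(1+ψ(Kᵢ−1)) = 0.
Feasibility: ΣzᵢKᵢ = 1.8480, Σzᵢ/Kᵢ = 1.5368 — both > 1, two phases present.
Newton–Raphson from ψ = 0.55:
  ψ = 0.5500: g = 0.06021, g' = -1.0238 → ψ = 0.6088
  ψ = 0.6088: g = -0.00032, g' = -1.0386 → ψ = 0.6085
Converged at ψ = 0.6085.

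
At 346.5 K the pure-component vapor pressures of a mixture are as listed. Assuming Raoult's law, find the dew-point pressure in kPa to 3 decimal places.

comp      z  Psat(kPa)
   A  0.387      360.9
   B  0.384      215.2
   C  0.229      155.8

At the dew point ψ → 1, so Σzᵢ/Kᵢ = 1 with Kᵢ = Pᵢˢᵃᵗ/P ⇒ 1/P = Σzᵢ/Pᵢˢᵃᵗ.
1/P = 0.387/360.9 + 0.384/215.2 + 0.229/155.8 = 0.004327 ⇒ P = 231.132 kPa

Pdew = 231.132 kPa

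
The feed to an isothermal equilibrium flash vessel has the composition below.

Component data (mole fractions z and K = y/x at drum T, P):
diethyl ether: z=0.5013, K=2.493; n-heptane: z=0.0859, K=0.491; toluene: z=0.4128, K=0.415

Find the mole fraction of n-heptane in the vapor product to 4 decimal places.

y_n-heptane = 0.0582

Rachford–Rice: g(β) = Σ zᵢ(Kᵢ−1)/(1+β(Kᵢ−1)) = 0.
g(0) = ΣzᵢKᵢ − 1 = 0.4632 and g(1) = 1 − Σzᵢ/Kᵢ = -0.3707, so a root lies in (0, 1).
Newton–Raphson from β = 0.4:
  β = 0.4000: g = 0.09844, g' = -0.7139 → β = 0.5379
  β = 0.5379: g = 0.00252, g' = -0.6867 → β = 0.5416
Converged at β = 0.5416.
Compositions from xᵢ = zᵢ/(1+β(Kᵢ−1)), yᵢ = Kᵢxᵢ:
  diethyl ether: x = 0.2772, y = 0.6910
  n-heptane: x = 0.1186, y = 0.0582
  toluene: x = 0.6042, y = 0.2508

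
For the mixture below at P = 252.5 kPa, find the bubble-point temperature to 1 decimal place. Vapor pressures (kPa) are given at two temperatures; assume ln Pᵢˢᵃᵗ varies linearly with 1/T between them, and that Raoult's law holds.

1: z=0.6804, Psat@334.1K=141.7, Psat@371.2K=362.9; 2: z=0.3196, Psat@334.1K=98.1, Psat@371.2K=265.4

T = 359.8 K

Bubble-point temperature: ΣzᵢPᵢˢᵃᵗ(T) = P. Interpolate ln Pᵢˢᵃᵗ = aᵢ + bᵢ/T.
  T = 334.1 K: ΣzᵢPᵢˢᵃᵗ = 127.77 kPa
  T = 371.2 K: ΣzᵢPᵢˢᵃᵗ = 331.74 kPa
  T = 352.6 K: ΣzᵢPᵢˢᵃᵗ = 210.82 kPa
  T = 361.9 K: ΣzᵢPᵢˢᵃᵗ = 266.00 kPa
  T = 357.2 K: ΣzᵢPᵢˢᵃᵗ = 236.87 kPa
  T = 359.5 K: ΣzᵢPᵢˢᵃᵗ = 250.80 kPa
Interpolating between 359.5 K and 361.9 K gives T ≈ 359.8 K.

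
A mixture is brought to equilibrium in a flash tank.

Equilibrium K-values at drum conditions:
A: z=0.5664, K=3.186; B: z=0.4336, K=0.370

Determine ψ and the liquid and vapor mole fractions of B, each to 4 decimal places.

ψ = 0.7007, x_B = 0.7763, y_B = 0.2872

Binary case is linear: z₁(K₁−1)(1+ψ(K₂−1)) + z₂(K₂−1)(1+ψ(K₁−1)) = 0
⇒ ψ = [z₁(K₁−1)+z₂(K₂−1)] / [−(K₁−1)(K₂−1)] = 0.96498/1.37718 = 0.7007
Compositions from xᵢ = zᵢ/(1+ψ(Kᵢ−1)), yᵢ = Kᵢxᵢ:
  A: x = 0.2237, y = 0.7128
  B: x = 0.7763, y = 0.2872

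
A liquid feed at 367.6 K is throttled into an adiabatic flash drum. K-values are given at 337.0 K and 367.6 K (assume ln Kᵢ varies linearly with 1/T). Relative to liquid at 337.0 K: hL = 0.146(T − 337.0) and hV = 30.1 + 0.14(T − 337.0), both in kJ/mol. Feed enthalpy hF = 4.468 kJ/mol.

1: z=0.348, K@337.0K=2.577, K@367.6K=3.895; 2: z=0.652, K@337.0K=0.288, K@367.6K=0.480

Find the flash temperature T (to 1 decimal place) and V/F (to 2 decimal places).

T = 341.1 K, V/F = 0.13

Adiabatic flash: solve Rachford–Rice at each trial T, then check hF = ψ·hV(T) + (1−ψ)·hL(T).
  T = 337.0 K: K = (2.577, 0.288), RR gives ψ = 0.075, H_out = 2.267 kJ/mol
  T = 367.6 K: K = (3.895, 0.480), RR gives ψ = 0.444, H_out = 17.751 kJ/mol
  T = 352.3 K: K = (3.197, 0.376), RR gives ψ = 0.261, H_out = 10.061 kJ/mol
  T = 344.6 K: K = (2.875, 0.330), RR gives ψ = 0.171, H_out = 6.263 kJ/mol
  T = 340.8 K: K = (2.724, 0.308), RR gives ψ = 0.125, H_out = 4.311 kJ/mol
  T = 342.7 K: K = (2.799, 0.319), RR gives ψ = 0.148, H_out = 5.297 kJ/mol
Linear interpolation between T = 340.8 (H_out = 4.311) and T = 342.7 (H_out = 5.297) on hF = 4.468 gives T ≈ 341.1 K, at which ψ = 0.13.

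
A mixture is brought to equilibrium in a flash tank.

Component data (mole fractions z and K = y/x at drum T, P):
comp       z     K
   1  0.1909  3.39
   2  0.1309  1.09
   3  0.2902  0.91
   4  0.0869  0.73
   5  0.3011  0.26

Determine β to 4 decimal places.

Newton iteration, β⁰ = 0.5:
  β = 0.5000: g = -0.18901, g' = -0.6538 → β = 0.2109
  β = 0.2109: g = -0.00060, g' = -0.7241 → β = 0.2101
Converged at β = 0.2101.

β = 0.2101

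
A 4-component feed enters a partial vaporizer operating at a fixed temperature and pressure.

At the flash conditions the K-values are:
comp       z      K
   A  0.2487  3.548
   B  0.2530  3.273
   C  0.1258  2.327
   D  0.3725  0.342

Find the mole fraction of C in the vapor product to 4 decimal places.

Rachford–Rice: g(ψ) = Σ zᵢ(Kᵢ−1)/(1+ψ(Kᵢ−1)) = 0.
Feasibility: ΣzᵢKᵢ = 2.1306, Σzᵢ/Kᵢ = 1.2906 — both > 1, two phases present.
Iterate (Newton) starting at ψ = 0.5:
  ψ = 0.5000: g = 0.28290, g' = -1.0369 → ψ = 0.7728
  ψ = 0.7728: g = 0.00573, g' = -1.0769 → ψ = 0.7782
  ψ = 0.7782: g = -0.00002, g' = -1.0829 → ψ = 0.7781
Converged at ψ = 0.7781.
Compositions from xᵢ = zᵢ/(1+ψ(Kᵢ−1)), yᵢ = Kᵢxᵢ:
  A: x = 0.0834, y = 0.2958
  B: x = 0.0914, y = 0.2991
  C: x = 0.0619, y = 0.1440
  D: x = 0.7634, y = 0.2611

y_C = 0.1440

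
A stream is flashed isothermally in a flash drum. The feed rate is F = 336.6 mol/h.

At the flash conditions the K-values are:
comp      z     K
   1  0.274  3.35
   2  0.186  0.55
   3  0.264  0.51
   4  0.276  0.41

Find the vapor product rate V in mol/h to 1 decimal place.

Let ψ = V/F and solve Σ zᵢ(Kᵢ−1)/(1+ψ(Kᵢ−1)) = 0.
g(0) = ΣzᵢKᵢ − 1 = 0.268 and g(1) = 1 − Σzᵢ/Kᵢ = -0.611, so a root lies in (0, 1).
Newton iteration, ψ⁰ = 0.5:
  ψ = 0.500: g = -0.2143, g' = -0.687 → ψ = 0.188
  ψ = 0.188: g = 0.0294, g' = -0.971 → ψ = 0.218
  ψ = 0.218: g = 0.0009, g' = -0.913 → ψ = 0.219
Converged at ψ = 0.219.
Then V = ψ·F = 0.2194·336.6 = 73.8 mol/h and L = F − V = 262.8 mol/h.

V = 73.8 mol/h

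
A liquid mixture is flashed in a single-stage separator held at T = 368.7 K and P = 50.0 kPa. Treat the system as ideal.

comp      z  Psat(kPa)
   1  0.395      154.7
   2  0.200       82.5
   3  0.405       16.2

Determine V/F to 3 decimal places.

V/F = 0.599

Raoult's law: Kᵢ = Pᵢˢᵃᵗ/P = Pᵢˢᵃᵗ/50.0.
  K_1 = 154.7/50.0 = 3.09400, K_2 = 82.5/50.0 = 1.65000, K_3 = 16.2/50.0 = 0.32400
Material balance + equilibrium reduce to Σ zᵢ(Kᵢ−1)/(1+V/F(Kᵢ−1)) = 0.
Feasibility: ΣzᵢKᵢ = 1.683, Σzᵢ/Kᵢ = 1.499 — both > 1, two phases present.
Newton iteration, V/F⁰ = 0.5:
  V/F = 0.500: g = 0.0886, g' = -0.884 → V/F = 0.600
  V/F = 0.600: g = -0.0007, g' = -0.908 → V/F = 0.599
Converged at V/F = 0.599.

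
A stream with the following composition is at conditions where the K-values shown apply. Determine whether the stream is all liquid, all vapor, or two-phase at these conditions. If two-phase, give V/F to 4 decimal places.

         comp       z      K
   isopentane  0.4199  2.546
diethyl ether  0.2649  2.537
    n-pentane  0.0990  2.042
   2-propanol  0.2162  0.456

ΣzᵢKᵢ = 2.0419; Σzᵢ/Kᵢ = 0.7919.
Since Σzᵢ/Kᵢ < 1 the mixture is above its dew point — single vapor phase.

all vapor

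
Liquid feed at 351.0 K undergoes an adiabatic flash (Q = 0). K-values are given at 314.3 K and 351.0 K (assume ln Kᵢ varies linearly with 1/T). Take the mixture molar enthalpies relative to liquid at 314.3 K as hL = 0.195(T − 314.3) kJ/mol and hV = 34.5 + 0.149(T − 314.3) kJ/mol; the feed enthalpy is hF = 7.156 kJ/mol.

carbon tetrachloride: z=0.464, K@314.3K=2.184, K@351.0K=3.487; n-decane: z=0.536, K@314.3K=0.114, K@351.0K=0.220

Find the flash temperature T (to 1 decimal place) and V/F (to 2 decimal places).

T = 322.3 K, V/F = 0.16

Adiabatic flash: solve Rachford–Rice at each trial T, then check hF = ψ·hV(T) + (1−ψ)·hL(T).
  T = 314.3 K: K = (2.184, 0.114), RR gives ψ = 0.071, H_out = 2.449 kJ/mol
  T = 351.0 K: K = (3.487, 0.220), RR gives ψ = 0.379, H_out = 19.604 kJ/mol
  T = 332.6 K: K = (2.794, 0.161), RR gives ψ = 0.254, H_out = 12.128 kJ/mol
  T = 323.5 K: K = (2.480, 0.136), RR gives ψ = 0.175, H_out = 7.763 kJ/mol
  T = 318.9 K: K = (2.330, 0.125), RR gives ψ = 0.127, H_out = 5.254 kJ/mol
  T = 321.2 K: K = (2.404, 0.130), RR gives ψ = 0.152, H_out = 6.540 kJ/mol
  T = 322.4 K: K = (2.444, 0.134), RR gives ψ = 0.164, H_out = 7.186 kJ/mol
Linear interpolation between T = 321.2 (H_out = 6.540) and T = 322.4 (H_out = 7.186) on hF = 7.156 gives T ≈ 322.3 K, at which ψ = 0.16.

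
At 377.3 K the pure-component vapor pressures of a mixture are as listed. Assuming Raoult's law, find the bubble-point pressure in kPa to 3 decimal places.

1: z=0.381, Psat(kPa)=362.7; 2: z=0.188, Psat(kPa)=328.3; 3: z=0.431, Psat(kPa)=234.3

At the bubble point ψ → 0, so ΣzᵢKᵢ = 1 with Kᵢ = Pᵢˢᵃᵗ/P ⇒ P = ΣzᵢPᵢˢᵃᵗ.
P = 0.381·362.7 + 0.188·328.3 + 0.431·234.3 = 300.892 kPa

Pbub = 300.892 kPa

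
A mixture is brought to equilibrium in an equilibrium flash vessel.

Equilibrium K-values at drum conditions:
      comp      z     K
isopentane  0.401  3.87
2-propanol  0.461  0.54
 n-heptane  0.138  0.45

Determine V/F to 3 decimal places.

Newton–Raphson from V/F = 0.5:
  V/F = 0.500: g = 0.0925, g' = -0.801 → V/F = 0.616
  V/F = 0.616: g = 0.0054, g' = -0.717 → V/F = 0.623
Converged at V/F = 0.623.

V/F = 0.623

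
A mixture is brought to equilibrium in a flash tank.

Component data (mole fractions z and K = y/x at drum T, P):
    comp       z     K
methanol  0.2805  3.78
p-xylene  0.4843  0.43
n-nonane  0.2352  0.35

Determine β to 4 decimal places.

Material balance + equilibrium reduce to Σ zᵢ(Kᵢ−1)/(1+β(Kᵢ−1)) = 0.
Feasibility: ΣzᵢKᵢ = 1.3509, Σzᵢ/Kᵢ = 1.8725 — both > 1, two phases present.
Newton–Raphson from β = 0.5:
  β = 0.5000: g = -0.28630, g' = -0.9054 → β = 0.1838
  β = 0.1838: g = 0.03413, g' = -1.2741 → β = 0.2106
  β = 0.2106: g = 0.00103, g' = -1.1991 → β = 0.2114
Converged at β = 0.2114.

β = 0.2114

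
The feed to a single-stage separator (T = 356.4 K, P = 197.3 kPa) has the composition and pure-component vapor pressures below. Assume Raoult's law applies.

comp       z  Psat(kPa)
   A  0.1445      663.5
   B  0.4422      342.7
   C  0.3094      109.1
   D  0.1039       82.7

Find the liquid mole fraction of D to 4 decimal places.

Raoult's law: Kᵢ = Pᵢˢᵃᵗ/P = Pᵢˢᵃᵗ/197.3.
  K_A = 663.5/197.3 = 3.362899, K_B = 342.7/197.3 = 1.736949, K_C = 109.1/197.3 = 0.552965, K_D = 82.7/197.3 = 0.419159
Rachford–Rice: g(ψ) = Σ zᵢ(Kᵢ−1)/(1+ψ(Kᵢ−1)) = 0.
g(0) = ΣzᵢKᵢ − 1 = 0.4687 and g(1) = 1 − Σzᵢ/Kᵢ = -0.1050, so a root lies in (0, 1).
Newton–Raphson from ψ = 0.55:
  ψ = 0.5500: g = 0.10828, g' = -0.4586 → ψ = 0.7861
  ψ = 0.7861: g = 0.00151, g' = -0.4608 → ψ = 0.7894
Converged at ψ = 0.7894.
Compositions from xᵢ = zᵢ/(1+ψ(Kᵢ−1)), yᵢ = Kᵢxᵢ:
  A: x = 0.0504, y = 0.1696
  B: x = 0.2796, y = 0.4856
  C: x = 0.4781, y = 0.2644
  D: x = 0.1919, y = 0.0804

x_D = 0.1919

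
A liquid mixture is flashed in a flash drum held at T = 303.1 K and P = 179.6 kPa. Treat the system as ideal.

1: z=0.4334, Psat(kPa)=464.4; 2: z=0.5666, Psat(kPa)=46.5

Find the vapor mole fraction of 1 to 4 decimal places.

Raoult's law: Kᵢ = Pᵢˢᵃᵗ/P = Pᵢˢᵃᵗ/179.6.
  K_1 = 464.4/179.6 = 2.585746, K_2 = 46.5/179.6 = 0.258909
Material balance + equilibrium reduce to Σ zᵢ(Kᵢ−1)/(1+V/F(Kᵢ−1)) = 0.
g(0) = ΣzᵢKᵢ − 1 = 0.2674 and g(1) = 1 − Σzᵢ/Kᵢ = -1.3560, so a root lies in (0, 1).
Binary case is linear: z₁(K₁−1)(1+V/F(K₂−1)) + z₂(K₂−1)(1+V/F(K₁−1)) = 0
⇒ V/F = [z₁(K₁−1)+z₂(K₂−1)] / [−(K₁−1)(K₂−1)] = 0.26736/1.17518 = 0.2275
Compositions from xᵢ = zᵢ/(1+V/F(Kᵢ−1)), yᵢ = Kᵢxᵢ:
  1: x = 0.3185, y = 0.8236
  2: x = 0.6815, y = 0.1764

y_1 = 0.8236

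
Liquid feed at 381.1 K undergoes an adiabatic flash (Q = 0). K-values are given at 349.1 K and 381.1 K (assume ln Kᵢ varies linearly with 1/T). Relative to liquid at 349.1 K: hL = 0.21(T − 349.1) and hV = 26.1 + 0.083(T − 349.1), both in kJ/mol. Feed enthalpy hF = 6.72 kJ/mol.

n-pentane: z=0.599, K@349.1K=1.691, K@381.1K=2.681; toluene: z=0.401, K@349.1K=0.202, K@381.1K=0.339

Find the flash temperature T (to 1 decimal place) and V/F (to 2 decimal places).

Adiabatic flash: solve Rachford–Rice at each trial T, then check hF = ψ·hV(T) + (1−ψ)·hL(T).
  T = 349.1 K: K = (1.691, 0.202), RR gives ψ = 0.170, H_out = 4.445 kJ/mol
  T = 381.1 K: K = (2.681, 0.339), RR gives ψ = 0.668, H_out = 21.432 kJ/mol
  T = 365.1 K: K = (2.151, 0.265), RR gives ψ = 0.466, H_out = 14.579 kJ/mol
  T = 357.1 K: K = (1.912, 0.232), RR gives ψ = 0.340, H_out = 10.216 kJ/mol
  T = 353.1 K: K = (1.799, 0.217), RR gives ψ = 0.263, H_out = 7.572 kJ/mol
  T = 351.1 K: K = (1.745, 0.209), RR gives ψ = 0.219, H_out = 6.081 kJ/mol
  T = 352.1 K: K = (1.772, 0.213), RR gives ψ = 0.242, H_out = 6.843 kJ/mol
Linear interpolation between T = 351.1 (H_out = 6.081) and T = 352.1 (H_out = 6.843) on hF = 6.72 gives T ≈ 351.9 K, at which ψ = 0.24.

T = 351.9 K, V/F = 0.24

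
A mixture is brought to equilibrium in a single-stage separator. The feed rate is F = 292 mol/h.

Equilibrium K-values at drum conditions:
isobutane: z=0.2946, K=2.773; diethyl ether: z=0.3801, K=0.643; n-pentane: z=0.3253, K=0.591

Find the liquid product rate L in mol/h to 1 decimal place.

L = 182.6 mol/h

Newton–Raphson from ψ = 0.5:
  ψ = 0.5000: g = -0.05556, g' = -0.4180 → ψ = 0.3671
  ψ = 0.3671: g = 0.00368, g' = -0.4793 → ψ = 0.3748
Converged at ψ = 0.3748.
Then V = ψ·F = 0.3748·292 = 109.4 mol/h and L = F − V = 182.6 mol/h.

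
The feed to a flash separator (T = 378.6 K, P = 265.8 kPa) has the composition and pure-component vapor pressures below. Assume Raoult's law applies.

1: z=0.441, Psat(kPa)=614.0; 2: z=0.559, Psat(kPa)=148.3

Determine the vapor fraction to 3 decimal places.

Raoult's law: Kᵢ = Pᵢˢᵃᵗ/P = Pᵢˢᵃᵗ/265.8.
  K_1 = 614.0/265.8 = 2.31001, K_2 = 148.3/265.8 = 0.55794
Material balance + equilibrium reduce to Σ zᵢ(Kᵢ−1)/(1+ψ(Kᵢ−1)) = 0.
Feasibility: ΣzᵢKᵢ = 1.331, Σzᵢ/Kᵢ = 1.193 — both > 1, two phases present.
Newton–Raphson from ψ = 0.61:
  ψ = 0.610: g = -0.0172, g' = -0.439 → ψ = 0.571
Converged at ψ = 0.571.

ψ = 0.571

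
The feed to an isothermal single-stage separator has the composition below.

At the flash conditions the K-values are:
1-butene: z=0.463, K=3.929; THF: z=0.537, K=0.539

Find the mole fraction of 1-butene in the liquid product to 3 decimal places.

Material balance + equilibrium reduce to Σ zᵢ(Kᵢ−1)/(1+β(Kᵢ−1)) = 0.
g(0) = ΣzᵢKᵢ − 1 = 1.109 and g(1) = 1 − Σzᵢ/Kᵢ = -0.114, so a root lies in (0, 1).
Binary case is linear: z₁(K₁−1)(1+β(K₂−1)) + z₂(K₂−1)(1+β(K₁−1)) = 0
⇒ β = [z₁(K₁−1)+z₂(K₂−1)] / [−(K₁−1)(K₂−1)] = 1.1086/1.3503 = 0.821
Compositions from xᵢ = zᵢ/(1+β(Kᵢ−1)), yᵢ = Kᵢxᵢ:
  1-butene: x = 0.136, y = 0.534
  THF: x = 0.864, y = 0.466

x_1-butene = 0.136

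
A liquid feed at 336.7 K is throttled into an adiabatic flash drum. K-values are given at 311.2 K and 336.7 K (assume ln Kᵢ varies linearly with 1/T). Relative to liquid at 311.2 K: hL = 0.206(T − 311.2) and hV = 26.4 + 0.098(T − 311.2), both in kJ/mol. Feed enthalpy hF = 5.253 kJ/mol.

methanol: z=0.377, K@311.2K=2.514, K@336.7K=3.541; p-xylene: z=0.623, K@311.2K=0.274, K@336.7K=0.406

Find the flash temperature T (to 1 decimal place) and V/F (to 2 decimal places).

Adiabatic flash: solve Rachford–Rice at each trial T, then check hF = ψ·hV(T) + (1−ψ)·hL(T).
  T = 311.2 K: K = (2.514, 0.274), RR gives ψ = 0.108, H_out = 2.846 kJ/mol
  T = 336.7 K: K = (3.541, 0.406), RR gives ψ = 0.390, H_out = 14.463 kJ/mol
  T = 323.9 K: K = (3.002, 0.336), RR gives ψ = 0.256, H_out = 9.034 kJ/mol
  T = 317.5 K: K = (2.750, 0.304), RR gives ψ = 0.185, H_out = 6.068 kJ/mol
  T = 314.4 K: K = (2.632, 0.289), RR gives ψ = 0.149, H_out = 4.528 kJ/mol
  T = 315.9 K: K = (2.689, 0.296), RR gives ψ = 0.167, H_out = 5.283 kJ/mol
Linear interpolation between T = 314.4 (H_out = 4.528) and T = 315.9 (H_out = 5.283) on hF = 5.253 gives T ≈ 315.8 K, at which ψ = 0.17.

T = 315.8 K, V/F = 0.17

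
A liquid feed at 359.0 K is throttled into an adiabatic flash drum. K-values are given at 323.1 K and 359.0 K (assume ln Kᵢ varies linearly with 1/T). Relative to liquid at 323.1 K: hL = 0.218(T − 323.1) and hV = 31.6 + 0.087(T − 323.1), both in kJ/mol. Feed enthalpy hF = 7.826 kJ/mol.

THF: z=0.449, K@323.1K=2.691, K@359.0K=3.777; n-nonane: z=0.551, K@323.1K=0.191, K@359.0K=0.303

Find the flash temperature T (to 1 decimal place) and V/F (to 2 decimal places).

Adiabatic flash: solve Rachford–Rice at each trial T, then check hF = ψ·hV(T) + (1−ψ)·hL(T).
  T = 323.1 K: K = (2.691, 0.191), RR gives ψ = 0.229, H_out = 7.242 kJ/mol
  T = 359.0 K: K = (3.777, 0.303), RR gives ψ = 0.446, H_out = 19.816 kJ/mol
  T = 341.1 K: K = (3.218, 0.244), RR gives ψ = 0.345, H_out = 14.020 kJ/mol
  T = 332.1 K: K = (2.950, 0.216), RR gives ψ = 0.290, H_out = 10.798 kJ/mol
  T = 327.6 K: K = (2.819, 0.203), RR gives ψ = 0.261, H_out = 9.070 kJ/mol
  T = 325.4 K: K = (2.756, 0.197), RR gives ψ = 0.246, H_out = 8.190 kJ/mol
Linear interpolation between T = 323.1 (H_out = 7.242) and T = 325.4 (H_out = 8.190) on hF = 7.826 gives T ≈ 324.5 K, at which ψ = 0.24.

T = 324.5 K, V/F = 0.24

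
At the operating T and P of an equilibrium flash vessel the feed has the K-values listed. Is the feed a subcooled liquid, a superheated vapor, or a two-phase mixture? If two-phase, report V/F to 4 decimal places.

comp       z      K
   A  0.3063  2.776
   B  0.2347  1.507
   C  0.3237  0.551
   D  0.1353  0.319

ΣzᵢKᵢ = 1.4255; Σzᵢ/Kᵢ = 1.2777.
Both exceed 1, so a two-phase solution exists.
Newton–Raphson from ψ = 0.31:
  ψ = 0.3100: g = 0.16803, g' = -0.6358 → ψ = 0.5743
  ψ = 0.5743: g = 0.01432, g' = -0.5607 → ψ = 0.5998
Converged at ψ = 0.5998.

two-phase, V/F = 0.5998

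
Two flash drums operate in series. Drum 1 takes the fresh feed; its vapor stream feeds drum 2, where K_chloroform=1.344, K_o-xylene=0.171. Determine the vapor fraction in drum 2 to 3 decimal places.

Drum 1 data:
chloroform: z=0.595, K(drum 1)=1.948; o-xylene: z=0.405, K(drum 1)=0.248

Drum 1:
Let ψ₁ = V/F and solve Σ zᵢ(Kᵢ−1)/(1+ψ₁(Kᵢ−1)) = 0.
Feasibility: ΣzᵢKᵢ = 1.260, Σzᵢ/Kᵢ = 1.939 — both > 1, two phases present.
Newton iteration, ψ₁⁰ = 0.52:
  ψ₁ = 0.520: g = -0.1223, g' = -0.858 → ψ₁ = 0.377
  ψ₁ = 0.377: g = -0.0098, g' = -0.737 → ψ₁ = 0.364
Converged at ψ₁ = 0.364.
Drum-1 compositions:
  chloroform: x = 0.442, y = 0.862
  o-xylene: x = 0.558, y = 0.138
Drum-2 feed = drum-1 vapor: z₂ = (0.8617, 0.1383).
Drum 2:
Rachford–Rice: g(ψ₂) = Σ zᵢ(Kᵢ−1)/(1+ψ₂(Kᵢ−1)) = 0.
g(0) = ΣzᵢKᵢ − 1 = 0.182 and g(1) = 1 − Σzᵢ/Kᵢ = -0.450, so a root lies in (0, 1).
Binary case is linear: z₁(K₁−1)(1+ψ₂(K₂−1)) + z₂(K₂−1)(1+ψ₂(K₁−1)) = 0
⇒ ψ₂ = [z₁(K₁−1)+z₂(K₂−1)] / [−(K₁−1)(K₂−1)] = 0.1818/0.2852 = 0.637
  chloroform: x = 0.707, y = 0.950
  o-xylene: x = 0.293, y = 0.050

V/F (drum 2) = 0.637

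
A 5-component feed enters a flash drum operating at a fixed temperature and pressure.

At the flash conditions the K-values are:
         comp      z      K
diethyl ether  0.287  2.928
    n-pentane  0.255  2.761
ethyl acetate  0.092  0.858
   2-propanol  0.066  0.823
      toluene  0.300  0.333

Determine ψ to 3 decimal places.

Rachford–Rice: g(ψ) = Σ zᵢ(Kᵢ−1)/(1+ψ(Kᵢ−1)) = 0.
g(0) = ΣzᵢKᵢ − 1 = 0.778 and g(1) = 1 − Σzᵢ/Kᵢ = -0.279, so a root lies in (0, 1).
Iterate (Newton) starting at ψ = 0.52:
  ψ = 0.520: g = 0.1774, g' = -0.799 → ψ = 0.742
  ψ = 0.742: g = -0.0019, g' = -0.857 → ψ = 0.740
Converged at ψ = 0.740.

ψ = 0.740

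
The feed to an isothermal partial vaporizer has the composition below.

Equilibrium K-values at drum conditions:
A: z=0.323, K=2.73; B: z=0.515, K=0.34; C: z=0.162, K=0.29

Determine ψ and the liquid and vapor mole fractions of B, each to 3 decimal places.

ψ = 0.089, x_B = 0.547, y_B = 0.186

Let ψ = V/F and solve Σ zᵢ(Kᵢ−1)/(1+ψ(Kᵢ−1)) = 0.
Check two-phase: ΣzᵢKᵢ = 1.104 > 1 and Σzᵢ/Kᵢ = 2.192 > 1, so g(0) = 0.104 > 0 and g(1) = -1.192 < 0.
Newton–Raphson from ψ = 0.5:
  ψ = 0.500: g = -0.3860, g' = -0.974 → ψ = 0.104
  ψ = 0.104: g = -0.0152, g' = -1.049 → ψ = 0.089
Converged at ψ = 0.089.
Compositions from xᵢ = zᵢ/(1+ψ(Kᵢ−1)), yᵢ = Kᵢxᵢ:
  A: x = 0.280, y = 0.764
  B: x = 0.547, y = 0.186
  C: x = 0.173, y = 0.050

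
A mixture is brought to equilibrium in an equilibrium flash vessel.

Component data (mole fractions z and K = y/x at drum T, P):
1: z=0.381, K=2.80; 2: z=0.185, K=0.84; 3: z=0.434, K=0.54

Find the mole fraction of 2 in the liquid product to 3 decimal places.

x_2 = 0.206

Newton–Raphson from ψ = 0.5:
  ψ = 0.500: g = 0.0695, g' = -0.502 → ψ = 0.638
  ψ = 0.638: g = 0.0035, g' = -0.457 → ψ = 0.646
Converged at ψ = 0.646.
Compositions from xᵢ = zᵢ/(1+ψ(Kᵢ−1)), yᵢ = Kᵢxᵢ:
  1: x = 0.176, y = 0.493
  2: x = 0.206, y = 0.173
  3: x = 0.618, y = 0.333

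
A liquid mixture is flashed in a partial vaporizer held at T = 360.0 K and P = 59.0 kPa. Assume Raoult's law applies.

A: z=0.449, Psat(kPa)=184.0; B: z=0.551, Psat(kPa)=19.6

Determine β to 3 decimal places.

β = 0.412

Raoult's law: Kᵢ = Pᵢˢᵃᵗ/P = Pᵢˢᵃᵗ/59.0.
  K_A = 184.0/59.0 = 3.11864, K_B = 19.6/59.0 = 0.33220
Material balance + equilibrium reduce to Σ zᵢ(Kᵢ−1)/(1+β(Kᵢ−1)) = 0.
Check two-phase: ΣzᵢKᵢ = 1.583 > 1 and Σzᵢ/Kᵢ = 1.803 > 1, so g(0) = 0.583 > 0 and g(1) = -0.803 < 0.
Binary case is linear: z₁(K₁−1)(1+β(K₂−1)) + z₂(K₂−1)(1+β(K₁−1)) = 0
⇒ β = [z₁(K₁−1)+z₂(K₂−1)] / [−(K₁−1)(K₂−1)] = 0.5833/1.4148 = 0.412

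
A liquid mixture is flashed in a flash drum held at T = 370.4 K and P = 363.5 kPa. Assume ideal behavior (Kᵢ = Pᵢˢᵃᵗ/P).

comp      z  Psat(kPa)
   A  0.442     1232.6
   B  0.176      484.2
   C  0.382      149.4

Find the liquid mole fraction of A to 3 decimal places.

Raoult's law: Kᵢ = Pᵢˢᵃᵗ/P = Pᵢˢᵃᵗ/363.5.
  K_A = 1232.6/363.5 = 3.39092, K_B = 484.2/363.5 = 1.33205, K_C = 149.4/363.5 = 0.41100
Material balance + equilibrium reduce to Σ zᵢ(Kᵢ−1)/(1+ψ(Kᵢ−1)) = 0.
Check two-phase: ΣzᵢKᵢ = 1.890 > 1 and Σzᵢ/Kᵢ = 1.192 > 1, so g(0) = 0.890 > 0 and g(1) = -0.192 < 0.
Newton iteration, ψ⁰ = 0.5:
  ψ = 0.500: g = 0.2126, g' = -0.805 → ψ = 0.764
  ψ = 0.764: g = 0.0113, g' = -0.767 → ψ = 0.779
Converged at ψ = 0.779.
Compositions from xᵢ = zᵢ/(1+ψ(Kᵢ−1)), yᵢ = Kᵢxᵢ:
  A: x = 0.154, y = 0.524
  B: x = 0.140, y = 0.186
  C: x = 0.706, y = 0.290

x_A = 0.154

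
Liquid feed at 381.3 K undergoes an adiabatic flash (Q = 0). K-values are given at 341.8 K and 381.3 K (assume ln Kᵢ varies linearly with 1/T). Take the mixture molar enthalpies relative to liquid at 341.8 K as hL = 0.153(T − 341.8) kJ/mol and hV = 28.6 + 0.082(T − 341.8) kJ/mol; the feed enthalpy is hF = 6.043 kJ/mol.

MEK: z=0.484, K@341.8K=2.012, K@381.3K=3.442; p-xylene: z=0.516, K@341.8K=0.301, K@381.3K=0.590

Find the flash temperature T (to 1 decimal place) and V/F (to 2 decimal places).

Adiabatic flash: solve Rachford–Rice at each trial T, then check hF = ψ·hV(T) + (1−ψ)·hL(T).
  T = 341.8 K: K = (2.012, 0.301), RR gives ψ = 0.183, H_out = 5.221 kJ/mol
  T = 381.3 K: K = (3.442, 0.590), RR gives ψ = 0.969, H_out = 31.044 kJ/mol
  T = 361.6 K: K = (2.672, 0.430), RR gives ψ = 0.540, H_out = 17.713 kJ/mol
  T = 351.7 K: K = (2.328, 0.361), RR gives ψ = 0.369, H_out = 11.819 kJ/mol
  T = 346.8 K: K = (2.168, 0.331), RR gives ψ = 0.281, H_out = 8.709 kJ/mol
  T = 344.3 K: K = (2.089, 0.316), RR gives ψ = 0.233, H_out = 7.015 kJ/mol
  T = 343.1 K: K = (2.052, 0.309), RR gives ψ = 0.209, H_out = 6.168 kJ/mol
Linear interpolation between T = 341.8 (H_out = 5.221) and T = 343.1 (H_out = 6.168) on hF = 6.043 gives T ≈ 342.9 K, at which ψ = 0.21.

T = 342.9 K, V/F = 0.21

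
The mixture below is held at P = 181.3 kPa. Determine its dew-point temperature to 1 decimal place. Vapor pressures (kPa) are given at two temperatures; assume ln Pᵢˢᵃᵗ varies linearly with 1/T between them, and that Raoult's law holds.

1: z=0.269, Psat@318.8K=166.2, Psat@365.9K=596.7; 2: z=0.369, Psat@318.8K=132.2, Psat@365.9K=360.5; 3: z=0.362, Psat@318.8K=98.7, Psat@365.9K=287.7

T = 333.9 K

Dew-point temperature: Σzᵢ·P/Pᵢˢᵃᵗ(T) = 1. Interpolate ln Pᵢˢᵃᵗ = aᵢ + bᵢ/T.
  T = 318.8 K: ΣzᵢP/Pᵢˢᵃᵗ = 1.4644
  T = 365.9 K: ΣzᵢP/Pᵢˢᵃᵗ = 0.4954
  T = 342.4 K: ΣzᵢP/Pᵢˢᵃᵗ = 0.8187
  T = 330.6 K: ΣzᵢP/Pᵢˢᵃᵗ = 1.0833
  T = 336.5 K: ΣzᵢP/Pᵢˢᵃᵗ = 0.9394
  T = 333.6 K: ΣzᵢP/Pᵢˢᵃᵗ = 1.0069
Interpolating between 333.6 K and 336.5 K gives T ≈ 333.9 K.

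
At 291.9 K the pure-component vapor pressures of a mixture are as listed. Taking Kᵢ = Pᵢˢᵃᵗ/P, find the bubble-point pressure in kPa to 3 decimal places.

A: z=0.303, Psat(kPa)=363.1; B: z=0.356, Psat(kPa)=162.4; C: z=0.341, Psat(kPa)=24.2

Pbub = 176.086 kPa

At the bubble point ψ → 0, so ΣzᵢKᵢ = 1 with Kᵢ = Pᵢˢᵃᵗ/P ⇒ P = ΣzᵢPᵢˢᵃᵗ.
P = 0.303·363.1 + 0.356·162.4 + 0.341·24.2 = 176.086 kPa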